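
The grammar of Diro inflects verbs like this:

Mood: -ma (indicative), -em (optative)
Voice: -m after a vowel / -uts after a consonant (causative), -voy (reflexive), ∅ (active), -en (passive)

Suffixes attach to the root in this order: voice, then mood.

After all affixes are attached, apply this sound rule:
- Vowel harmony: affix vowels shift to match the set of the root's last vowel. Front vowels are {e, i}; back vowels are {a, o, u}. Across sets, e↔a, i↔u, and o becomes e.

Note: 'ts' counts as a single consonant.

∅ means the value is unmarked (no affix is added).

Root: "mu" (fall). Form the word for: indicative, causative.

mumma

Attach voice causative -m (after vowel 'u') → mum.
Attach mood indicative -ma → mumma.
Vowel harmony: no change.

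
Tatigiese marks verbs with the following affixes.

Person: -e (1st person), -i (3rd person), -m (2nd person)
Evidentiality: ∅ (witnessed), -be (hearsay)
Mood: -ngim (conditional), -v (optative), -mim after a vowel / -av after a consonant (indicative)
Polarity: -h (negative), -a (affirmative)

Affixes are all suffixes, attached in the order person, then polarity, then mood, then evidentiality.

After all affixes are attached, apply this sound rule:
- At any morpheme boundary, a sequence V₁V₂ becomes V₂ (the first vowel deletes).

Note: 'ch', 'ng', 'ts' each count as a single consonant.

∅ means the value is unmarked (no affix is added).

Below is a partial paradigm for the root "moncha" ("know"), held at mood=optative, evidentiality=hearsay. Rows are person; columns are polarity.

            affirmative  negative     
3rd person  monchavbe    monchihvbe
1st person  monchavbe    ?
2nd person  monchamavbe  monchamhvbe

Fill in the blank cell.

monchehvbe

Attach person 1st person -e → monchae.
Attach polarity negative -h → monchaeh.
Attach mood optative -v → monchaehv.
Attach evidentiality hearsay -be → monchaehvbe.
Apply vowel deletion: monchaehvbe → monchehvbe.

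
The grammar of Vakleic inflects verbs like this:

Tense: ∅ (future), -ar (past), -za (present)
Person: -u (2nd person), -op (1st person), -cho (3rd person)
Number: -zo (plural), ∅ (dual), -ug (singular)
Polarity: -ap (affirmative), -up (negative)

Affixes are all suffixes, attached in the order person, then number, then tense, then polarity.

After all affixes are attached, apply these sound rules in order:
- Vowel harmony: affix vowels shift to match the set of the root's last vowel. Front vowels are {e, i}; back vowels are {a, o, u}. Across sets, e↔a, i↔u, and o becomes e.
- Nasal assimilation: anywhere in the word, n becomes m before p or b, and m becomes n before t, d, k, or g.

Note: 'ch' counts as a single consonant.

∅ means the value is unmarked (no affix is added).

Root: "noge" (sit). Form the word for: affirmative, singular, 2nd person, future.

Attach person 2nd person -u → nogeu.
Attach number singular -ug → nogeuug.
tense = future: zero marking, form stays nogeuug.
Attach polarity affirmative -ap → nogeuugap.
Apply vowel harmony: nogeuugap → nogeiigep.
Nasal assimilation: no change.

nogeiigep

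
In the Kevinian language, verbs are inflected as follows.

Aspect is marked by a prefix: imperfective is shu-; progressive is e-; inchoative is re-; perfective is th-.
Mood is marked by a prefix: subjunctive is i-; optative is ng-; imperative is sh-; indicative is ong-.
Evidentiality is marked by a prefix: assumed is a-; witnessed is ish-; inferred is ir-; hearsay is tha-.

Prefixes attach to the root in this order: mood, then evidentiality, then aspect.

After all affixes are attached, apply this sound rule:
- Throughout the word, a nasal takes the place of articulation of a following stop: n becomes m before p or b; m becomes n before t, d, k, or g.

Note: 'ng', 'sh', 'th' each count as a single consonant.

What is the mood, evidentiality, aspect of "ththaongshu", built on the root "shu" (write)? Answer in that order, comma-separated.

indicative, hearsay, perfective

Segment: th-tha-ong-shu.
mood: ong- → indicative.
evidentiality: tha- → hearsay.
aspect: th- → perfective.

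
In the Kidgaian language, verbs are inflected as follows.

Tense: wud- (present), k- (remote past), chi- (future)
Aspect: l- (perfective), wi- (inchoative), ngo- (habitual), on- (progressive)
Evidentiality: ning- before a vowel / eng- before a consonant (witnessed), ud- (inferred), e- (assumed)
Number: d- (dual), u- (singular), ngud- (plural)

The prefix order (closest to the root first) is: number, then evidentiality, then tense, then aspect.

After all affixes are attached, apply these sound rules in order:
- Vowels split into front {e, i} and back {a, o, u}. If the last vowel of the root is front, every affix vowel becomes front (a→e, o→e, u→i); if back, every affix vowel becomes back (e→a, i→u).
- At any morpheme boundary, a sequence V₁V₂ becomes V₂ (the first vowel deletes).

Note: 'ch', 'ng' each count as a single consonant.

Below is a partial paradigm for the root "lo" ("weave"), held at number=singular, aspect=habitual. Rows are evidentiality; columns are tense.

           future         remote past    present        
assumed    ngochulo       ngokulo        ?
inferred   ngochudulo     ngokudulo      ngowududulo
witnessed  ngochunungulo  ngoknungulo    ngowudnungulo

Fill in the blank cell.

ngowudulo

Attach number singular u- → ulo.
Attach evidentiality assumed e- → eulo.
Attach tense present wud- → wudeulo.
Attach aspect habitual ngo- → ngowudeulo.
Apply vowel harmony: ngowudeulo → ngowudaulo.
Apply vowel deletion: ngowudaulo → ngowudulo.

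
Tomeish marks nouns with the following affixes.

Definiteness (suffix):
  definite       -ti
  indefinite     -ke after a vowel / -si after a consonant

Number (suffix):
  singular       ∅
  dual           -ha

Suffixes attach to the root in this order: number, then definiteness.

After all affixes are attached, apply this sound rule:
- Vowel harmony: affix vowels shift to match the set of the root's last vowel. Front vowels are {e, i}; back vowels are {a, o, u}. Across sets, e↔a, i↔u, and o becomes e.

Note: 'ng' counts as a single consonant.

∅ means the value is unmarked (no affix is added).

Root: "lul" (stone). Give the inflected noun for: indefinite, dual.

lulhaka

Attach number dual -ha → lulha.
Attach definiteness indefinite -ke (after vowel 'a') → lulhake.
Apply vowel harmony: lulhake → lulhaka.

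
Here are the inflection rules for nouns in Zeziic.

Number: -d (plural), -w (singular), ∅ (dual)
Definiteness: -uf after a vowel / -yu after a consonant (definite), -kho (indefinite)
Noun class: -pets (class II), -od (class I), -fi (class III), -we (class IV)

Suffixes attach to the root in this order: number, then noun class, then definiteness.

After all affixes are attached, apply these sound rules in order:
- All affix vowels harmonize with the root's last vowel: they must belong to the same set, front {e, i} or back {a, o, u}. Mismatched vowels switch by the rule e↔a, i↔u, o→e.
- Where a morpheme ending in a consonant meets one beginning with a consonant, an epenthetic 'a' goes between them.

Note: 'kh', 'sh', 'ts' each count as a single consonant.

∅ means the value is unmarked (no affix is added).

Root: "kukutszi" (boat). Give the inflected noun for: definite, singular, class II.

Attach number singular -w → kukutsziw.
Attach noun class class II -pets → kukutsziwpets.
Attach definiteness definite -yu (after consonant 'ts') → kukutsziwpetsyu.
Apply vowel harmony: kukutsziwpetsyu → kukutsziwpetsyi.
Apply epenthesis: kukutsziwpetsyi → kukutsziwapetsayi.

kukutsziwapetsayi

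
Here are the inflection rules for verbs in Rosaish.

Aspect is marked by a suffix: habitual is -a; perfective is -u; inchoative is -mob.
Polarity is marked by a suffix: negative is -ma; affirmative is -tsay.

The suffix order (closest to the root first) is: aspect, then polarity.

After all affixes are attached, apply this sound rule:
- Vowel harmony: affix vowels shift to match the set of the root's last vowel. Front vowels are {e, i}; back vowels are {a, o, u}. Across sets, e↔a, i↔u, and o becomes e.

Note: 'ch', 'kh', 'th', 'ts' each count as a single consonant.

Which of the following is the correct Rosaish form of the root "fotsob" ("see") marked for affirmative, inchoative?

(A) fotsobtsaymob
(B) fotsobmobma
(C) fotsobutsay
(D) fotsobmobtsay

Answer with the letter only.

D

Attach aspect inchoative -mob → fotsobmob.
Attach polarity affirmative -tsay → fotsobmobtsay.
Vowel harmony: no change.
So the correct form is fotsobmobtsay, option (D).
(A) fotsobtsaymob is wrong: it has the affixes in the wrong order.
(C) fotsobutsay is wrong: it uses perfective instead of inchoative for aspect.
(B) fotsobmobma is wrong: it uses negative instead of affirmative for polarity.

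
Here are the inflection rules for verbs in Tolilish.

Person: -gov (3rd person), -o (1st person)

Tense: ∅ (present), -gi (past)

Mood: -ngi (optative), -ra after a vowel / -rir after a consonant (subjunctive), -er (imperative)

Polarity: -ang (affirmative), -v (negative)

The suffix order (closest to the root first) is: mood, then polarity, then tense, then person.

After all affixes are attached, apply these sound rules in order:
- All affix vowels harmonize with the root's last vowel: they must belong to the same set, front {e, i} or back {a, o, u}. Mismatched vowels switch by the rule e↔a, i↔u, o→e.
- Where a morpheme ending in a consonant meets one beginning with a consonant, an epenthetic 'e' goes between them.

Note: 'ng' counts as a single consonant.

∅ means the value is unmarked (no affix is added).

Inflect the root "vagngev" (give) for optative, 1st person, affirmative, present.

Attach mood optative -ngi → vagngevngi.
Attach polarity affirmative -ang → vagngevngiang.
tense = present: zero marking, form stays vagngevngiang.
Attach person 1st person -o → vagngevngiango.
Apply vowel harmony: vagngevngiango → vagngevngienge.
Apply epenthesis: vagngevngienge → vagngevengienge.

vagngevengienge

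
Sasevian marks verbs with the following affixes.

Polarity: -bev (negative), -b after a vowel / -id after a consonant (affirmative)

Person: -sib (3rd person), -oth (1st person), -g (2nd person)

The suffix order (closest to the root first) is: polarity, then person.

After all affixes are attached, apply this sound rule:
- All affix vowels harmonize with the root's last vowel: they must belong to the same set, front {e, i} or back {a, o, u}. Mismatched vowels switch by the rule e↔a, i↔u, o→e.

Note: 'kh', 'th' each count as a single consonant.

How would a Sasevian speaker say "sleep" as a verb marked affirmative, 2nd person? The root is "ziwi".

Attach polarity affirmative -b (after vowel 'i') → ziwib.
Attach person 2nd person -g → ziwibg.
Vowel harmony: no change.

ziwibg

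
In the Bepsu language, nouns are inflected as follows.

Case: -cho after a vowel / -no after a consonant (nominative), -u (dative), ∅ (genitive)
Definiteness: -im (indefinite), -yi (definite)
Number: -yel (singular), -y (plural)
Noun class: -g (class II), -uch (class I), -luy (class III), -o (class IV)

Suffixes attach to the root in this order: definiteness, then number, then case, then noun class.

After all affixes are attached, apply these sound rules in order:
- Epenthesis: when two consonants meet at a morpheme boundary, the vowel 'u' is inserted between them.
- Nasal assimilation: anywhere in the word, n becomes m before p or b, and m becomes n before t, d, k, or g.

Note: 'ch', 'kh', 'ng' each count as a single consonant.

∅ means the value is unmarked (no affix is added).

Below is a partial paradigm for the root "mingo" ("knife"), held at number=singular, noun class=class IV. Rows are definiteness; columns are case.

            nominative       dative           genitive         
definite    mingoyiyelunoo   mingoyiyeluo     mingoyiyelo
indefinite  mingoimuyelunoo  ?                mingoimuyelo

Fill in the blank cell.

mingoimuyeluo

Attach definiteness indefinite -im → mingoim.
Attach number singular -yel → mingoimyel.
Attach case dative -u → mingoimyelu.
Attach noun class class IV -o → mingoimyeluo.
Apply epenthesis: mingoimyeluo → mingoimuyeluo.
Nasal assimilation: no change.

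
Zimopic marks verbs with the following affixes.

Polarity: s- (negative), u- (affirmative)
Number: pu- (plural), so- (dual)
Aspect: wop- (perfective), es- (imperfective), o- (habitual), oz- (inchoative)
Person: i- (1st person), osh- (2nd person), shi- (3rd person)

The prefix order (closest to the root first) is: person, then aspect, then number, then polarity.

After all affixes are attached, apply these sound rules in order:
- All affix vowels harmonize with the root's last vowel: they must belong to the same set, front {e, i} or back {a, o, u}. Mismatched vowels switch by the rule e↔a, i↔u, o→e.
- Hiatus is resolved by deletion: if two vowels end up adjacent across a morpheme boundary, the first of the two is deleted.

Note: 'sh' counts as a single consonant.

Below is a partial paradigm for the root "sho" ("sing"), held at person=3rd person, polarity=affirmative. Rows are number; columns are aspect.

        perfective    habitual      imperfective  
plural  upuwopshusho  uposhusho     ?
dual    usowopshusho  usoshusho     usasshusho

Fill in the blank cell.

upasshusho

Attach person 3rd person shi- → shisho.
Attach aspect imperfective es- → esshisho.
Attach number plural pu- → puesshisho.
Attach polarity affirmative u- → upuesshisho.
Apply vowel harmony: upuesshisho → upuasshusho.
Apply vowel deletion: upuasshusho → upasshusho.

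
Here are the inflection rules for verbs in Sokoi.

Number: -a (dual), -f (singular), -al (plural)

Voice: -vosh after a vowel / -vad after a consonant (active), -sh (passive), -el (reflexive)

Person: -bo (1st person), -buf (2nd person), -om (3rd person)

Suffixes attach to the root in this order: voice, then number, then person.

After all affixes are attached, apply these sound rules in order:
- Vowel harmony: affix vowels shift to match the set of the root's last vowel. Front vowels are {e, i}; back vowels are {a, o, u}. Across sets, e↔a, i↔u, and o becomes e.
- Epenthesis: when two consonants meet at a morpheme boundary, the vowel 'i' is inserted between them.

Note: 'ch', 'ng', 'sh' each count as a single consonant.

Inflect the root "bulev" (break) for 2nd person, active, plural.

bulevivedelibif

Attach voice active -vad (after consonant 'v') → bulevvad.
Attach number plural -al → bulevvadal.
Attach person 2nd person -buf → bulevvadalbuf.
Apply vowel harmony: bulevvadalbuf → bulevvedelbif.
Apply epenthesis: bulevvedelbif → bulevivedelibif.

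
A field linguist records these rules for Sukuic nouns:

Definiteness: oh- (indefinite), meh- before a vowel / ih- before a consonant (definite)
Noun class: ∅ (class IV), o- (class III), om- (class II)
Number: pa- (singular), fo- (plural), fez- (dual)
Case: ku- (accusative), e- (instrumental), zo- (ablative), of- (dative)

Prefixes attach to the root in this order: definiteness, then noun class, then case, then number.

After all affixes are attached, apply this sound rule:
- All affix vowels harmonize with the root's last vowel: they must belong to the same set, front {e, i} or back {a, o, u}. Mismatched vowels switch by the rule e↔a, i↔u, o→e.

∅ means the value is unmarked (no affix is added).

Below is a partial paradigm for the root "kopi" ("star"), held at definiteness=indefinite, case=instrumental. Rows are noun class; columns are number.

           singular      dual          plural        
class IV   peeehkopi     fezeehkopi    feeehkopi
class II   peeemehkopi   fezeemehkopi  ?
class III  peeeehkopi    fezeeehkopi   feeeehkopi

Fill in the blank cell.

Attach definiteness indefinite oh- → ohkopi.
Attach noun class class II om- → omohkopi.
Attach case instrumental e- → eomohkopi.
Attach number plural fo- → foeomohkopi.
Apply vowel harmony: foeomohkopi → feeemehkopi.

feeemehkopi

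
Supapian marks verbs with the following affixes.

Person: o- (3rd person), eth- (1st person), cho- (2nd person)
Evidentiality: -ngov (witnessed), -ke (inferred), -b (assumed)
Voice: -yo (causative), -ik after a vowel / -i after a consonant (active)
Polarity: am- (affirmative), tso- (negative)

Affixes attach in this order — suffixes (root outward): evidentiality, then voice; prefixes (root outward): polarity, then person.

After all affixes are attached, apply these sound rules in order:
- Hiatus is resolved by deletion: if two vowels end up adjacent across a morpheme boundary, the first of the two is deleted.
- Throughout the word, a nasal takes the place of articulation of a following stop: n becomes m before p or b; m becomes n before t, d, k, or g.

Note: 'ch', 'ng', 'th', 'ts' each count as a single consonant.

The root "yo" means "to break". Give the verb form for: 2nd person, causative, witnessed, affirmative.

Attach evidentiality witnessed -ngov → yongov.
Attach polarity affirmative am- → amyongov.
Attach voice causative -yo → amyongovyo.
Attach person 2nd person cho- → choamyongovyo.
Apply vowel deletion: choamyongovyo → chamyongovyo.
Nasal assimilation: no change.

chamyongovyo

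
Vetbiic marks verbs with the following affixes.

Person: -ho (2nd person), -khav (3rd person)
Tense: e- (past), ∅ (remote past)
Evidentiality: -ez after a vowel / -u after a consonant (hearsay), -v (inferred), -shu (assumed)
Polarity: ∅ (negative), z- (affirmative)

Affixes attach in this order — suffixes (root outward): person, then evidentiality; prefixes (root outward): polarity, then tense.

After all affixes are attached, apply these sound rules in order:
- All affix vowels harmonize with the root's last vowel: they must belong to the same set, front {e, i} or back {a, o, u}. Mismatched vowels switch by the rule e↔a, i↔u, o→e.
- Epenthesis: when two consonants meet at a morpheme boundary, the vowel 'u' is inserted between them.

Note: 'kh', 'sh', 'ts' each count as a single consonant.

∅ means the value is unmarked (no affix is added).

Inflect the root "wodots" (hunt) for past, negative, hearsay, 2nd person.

polarity = negative: zero marking, form stays wodots.
Attach tense past e- → ewodots.
Attach person 2nd person -ho → ewodotsho.
Attach evidentiality hearsay -ez (after vowel 'o') → ewodotshoez.
Apply vowel harmony: ewodotshoez → awodotshoaz.
Apply epenthesis: awodotshoaz → awodotsuhoaz.

awodotsuhoaz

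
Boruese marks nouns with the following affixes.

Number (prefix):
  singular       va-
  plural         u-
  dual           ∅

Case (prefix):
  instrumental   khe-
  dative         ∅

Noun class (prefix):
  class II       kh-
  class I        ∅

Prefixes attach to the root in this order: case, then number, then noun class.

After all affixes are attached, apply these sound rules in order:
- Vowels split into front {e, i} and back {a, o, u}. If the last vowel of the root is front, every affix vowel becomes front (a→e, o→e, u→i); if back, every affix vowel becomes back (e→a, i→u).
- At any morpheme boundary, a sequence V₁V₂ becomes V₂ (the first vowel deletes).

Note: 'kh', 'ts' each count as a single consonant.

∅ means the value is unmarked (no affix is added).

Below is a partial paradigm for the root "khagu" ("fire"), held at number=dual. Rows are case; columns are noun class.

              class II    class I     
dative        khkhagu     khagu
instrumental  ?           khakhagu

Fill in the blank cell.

Attach case instrumental khe- → khekhagu.
number = dual: zero marking, form stays khekhagu.
Attach noun class class II kh- → khkhekhagu.
Apply vowel harmony: khkhekhagu → khkhakhagu.
Vowel deletion: no change.

khkhakhagu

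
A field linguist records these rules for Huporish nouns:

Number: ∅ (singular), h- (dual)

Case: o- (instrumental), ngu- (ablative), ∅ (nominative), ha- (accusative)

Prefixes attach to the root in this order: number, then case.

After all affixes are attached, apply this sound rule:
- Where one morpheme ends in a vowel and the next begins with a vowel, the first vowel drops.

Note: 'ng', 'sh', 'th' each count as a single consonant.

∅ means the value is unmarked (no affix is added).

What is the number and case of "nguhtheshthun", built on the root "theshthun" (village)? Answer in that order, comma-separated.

Segment: ngu-h-theshthun.
number: h- → dual.
case: ngu- → ablative.

dual, ablative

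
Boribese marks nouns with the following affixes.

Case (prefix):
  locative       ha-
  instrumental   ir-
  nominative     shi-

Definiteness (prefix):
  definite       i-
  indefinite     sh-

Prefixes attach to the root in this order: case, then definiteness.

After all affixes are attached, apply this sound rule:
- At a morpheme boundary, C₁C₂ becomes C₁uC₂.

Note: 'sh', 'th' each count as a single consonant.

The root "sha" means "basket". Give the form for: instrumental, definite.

Attach case instrumental ir- → irsha.
Attach definiteness definite i- → iirsha.
Apply epenthesis: iirsha → iirusha.

iirusha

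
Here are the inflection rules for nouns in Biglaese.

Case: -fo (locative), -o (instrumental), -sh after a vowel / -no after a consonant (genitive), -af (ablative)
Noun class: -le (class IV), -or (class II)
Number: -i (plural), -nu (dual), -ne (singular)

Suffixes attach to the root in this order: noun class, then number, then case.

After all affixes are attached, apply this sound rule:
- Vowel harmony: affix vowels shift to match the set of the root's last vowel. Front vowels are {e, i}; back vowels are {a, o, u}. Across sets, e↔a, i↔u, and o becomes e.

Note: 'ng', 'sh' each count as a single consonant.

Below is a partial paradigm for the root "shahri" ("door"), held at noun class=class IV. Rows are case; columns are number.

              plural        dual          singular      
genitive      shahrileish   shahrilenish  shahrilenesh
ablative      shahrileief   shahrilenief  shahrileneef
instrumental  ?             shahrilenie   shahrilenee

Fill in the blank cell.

Attach noun class class IV -le → shahrile.
Attach number plural -i → shahrilei.
Attach case instrumental -o → shahrileio.
Apply vowel harmony: shahrileio → shahrileie.

shahrileie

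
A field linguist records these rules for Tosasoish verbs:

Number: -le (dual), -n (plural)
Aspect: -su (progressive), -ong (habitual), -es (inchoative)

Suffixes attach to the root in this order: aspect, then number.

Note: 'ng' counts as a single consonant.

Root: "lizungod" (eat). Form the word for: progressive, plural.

Attach aspect progressive -su → lizungodsu.
Attach number plural -n → lizungodsun.

lizungodsun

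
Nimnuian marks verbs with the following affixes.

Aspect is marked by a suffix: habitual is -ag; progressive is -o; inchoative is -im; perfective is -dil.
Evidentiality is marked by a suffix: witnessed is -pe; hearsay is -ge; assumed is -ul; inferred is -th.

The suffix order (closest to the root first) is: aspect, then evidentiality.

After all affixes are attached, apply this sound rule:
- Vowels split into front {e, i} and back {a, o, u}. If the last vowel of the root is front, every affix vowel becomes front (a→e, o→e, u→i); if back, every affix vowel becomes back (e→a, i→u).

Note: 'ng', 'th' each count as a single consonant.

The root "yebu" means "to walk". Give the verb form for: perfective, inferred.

Attach aspect perfective -dil → yebudil.
Attach evidentiality inferred -th → yebudilth.
Apply vowel harmony: yebudilth → yebudulth.

yebudulth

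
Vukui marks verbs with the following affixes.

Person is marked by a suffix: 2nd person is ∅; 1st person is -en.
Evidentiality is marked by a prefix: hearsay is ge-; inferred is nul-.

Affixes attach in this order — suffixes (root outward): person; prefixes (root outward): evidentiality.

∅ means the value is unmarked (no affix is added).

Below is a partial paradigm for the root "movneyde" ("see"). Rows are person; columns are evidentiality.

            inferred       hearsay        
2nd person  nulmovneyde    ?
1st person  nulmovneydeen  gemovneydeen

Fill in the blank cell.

gemovneyde

person = 2nd person: zero marking, form stays movneyde.
Attach evidentiality hearsay ge- → gemovneyde.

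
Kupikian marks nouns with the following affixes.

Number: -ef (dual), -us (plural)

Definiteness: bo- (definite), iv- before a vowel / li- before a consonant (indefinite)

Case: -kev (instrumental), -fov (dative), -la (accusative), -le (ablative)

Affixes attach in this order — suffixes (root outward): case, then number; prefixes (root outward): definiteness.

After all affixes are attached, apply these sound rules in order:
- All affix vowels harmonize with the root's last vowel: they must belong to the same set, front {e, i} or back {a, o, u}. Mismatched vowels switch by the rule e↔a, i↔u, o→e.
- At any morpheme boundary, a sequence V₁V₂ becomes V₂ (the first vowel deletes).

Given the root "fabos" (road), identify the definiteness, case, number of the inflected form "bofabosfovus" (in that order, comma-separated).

definite, dative, plural

Segment: bo-fabos-fov-us.
definiteness: bo- → definite.
case: -fov → dative.
number: -us → plural.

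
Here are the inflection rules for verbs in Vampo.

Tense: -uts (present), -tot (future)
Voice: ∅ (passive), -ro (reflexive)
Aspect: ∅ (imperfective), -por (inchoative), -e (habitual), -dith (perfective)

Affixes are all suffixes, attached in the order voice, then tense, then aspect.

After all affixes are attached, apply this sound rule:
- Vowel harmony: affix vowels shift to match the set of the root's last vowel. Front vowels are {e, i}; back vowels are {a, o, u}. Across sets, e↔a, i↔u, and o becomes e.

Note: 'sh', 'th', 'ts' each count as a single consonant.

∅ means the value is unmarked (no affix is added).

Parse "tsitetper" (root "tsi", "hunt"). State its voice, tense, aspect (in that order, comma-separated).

Segment: tsi-tot-por.
voice: ∅ → passive.
tense: -tot → future.
aspect: -por → inchoative.

passive, future, inchoative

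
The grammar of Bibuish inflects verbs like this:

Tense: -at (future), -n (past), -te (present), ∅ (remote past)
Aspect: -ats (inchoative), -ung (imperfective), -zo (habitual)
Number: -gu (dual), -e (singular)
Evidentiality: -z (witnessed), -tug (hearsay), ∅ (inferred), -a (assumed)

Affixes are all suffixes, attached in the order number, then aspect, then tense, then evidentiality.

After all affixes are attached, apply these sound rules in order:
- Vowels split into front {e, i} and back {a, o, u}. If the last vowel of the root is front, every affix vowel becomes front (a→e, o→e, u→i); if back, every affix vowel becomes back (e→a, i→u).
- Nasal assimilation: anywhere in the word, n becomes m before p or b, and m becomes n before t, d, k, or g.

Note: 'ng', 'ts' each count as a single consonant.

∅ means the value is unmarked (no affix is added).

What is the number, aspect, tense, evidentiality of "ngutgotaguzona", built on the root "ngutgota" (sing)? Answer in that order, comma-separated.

Segment: ngutgota-gu-zo-n-a.
number: -gu → dual.
aspect: -zo → habitual.
tense: -n → past.
evidentiality: -a → assumed.

dual, habitual, past, assumed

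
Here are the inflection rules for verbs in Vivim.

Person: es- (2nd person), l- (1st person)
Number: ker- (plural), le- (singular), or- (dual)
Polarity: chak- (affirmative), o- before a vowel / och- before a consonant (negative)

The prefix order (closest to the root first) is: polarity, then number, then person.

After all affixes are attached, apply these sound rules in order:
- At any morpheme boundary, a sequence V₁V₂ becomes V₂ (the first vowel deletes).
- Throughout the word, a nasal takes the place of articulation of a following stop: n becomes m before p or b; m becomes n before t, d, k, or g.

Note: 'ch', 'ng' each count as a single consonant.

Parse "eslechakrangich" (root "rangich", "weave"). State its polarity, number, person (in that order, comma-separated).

Segment: es-le-chak-rangich.
polarity: chak- → affirmative.
number: le- → singular.
person: es- → 2nd person.

affirmative, singular, 2nd person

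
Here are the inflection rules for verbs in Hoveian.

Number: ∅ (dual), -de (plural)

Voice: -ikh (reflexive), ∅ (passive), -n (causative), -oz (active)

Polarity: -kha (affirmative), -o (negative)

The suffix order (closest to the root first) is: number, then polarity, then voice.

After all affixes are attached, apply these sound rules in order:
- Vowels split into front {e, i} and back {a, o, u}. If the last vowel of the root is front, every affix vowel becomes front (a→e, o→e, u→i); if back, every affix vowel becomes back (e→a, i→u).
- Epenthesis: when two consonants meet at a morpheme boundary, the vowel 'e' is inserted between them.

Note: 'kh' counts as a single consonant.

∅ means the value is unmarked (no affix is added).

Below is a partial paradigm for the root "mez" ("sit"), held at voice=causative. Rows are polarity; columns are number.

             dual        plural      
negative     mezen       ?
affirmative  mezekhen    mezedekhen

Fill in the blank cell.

Attach number plural -de → mezde.
Attach polarity negative -o → mezdeo.
Attach voice causative -n → mezdeon.
Apply vowel harmony: mezdeon → mezdeen.
Apply epenthesis: mezdeen → mezedeen.

mezedeen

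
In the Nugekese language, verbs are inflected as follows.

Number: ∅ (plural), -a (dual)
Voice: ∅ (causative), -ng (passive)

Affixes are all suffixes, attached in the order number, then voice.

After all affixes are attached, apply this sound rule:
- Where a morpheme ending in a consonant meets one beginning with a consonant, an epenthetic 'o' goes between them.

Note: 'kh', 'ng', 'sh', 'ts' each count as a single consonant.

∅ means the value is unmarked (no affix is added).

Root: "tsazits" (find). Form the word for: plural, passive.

number = plural: zero marking, form stays tsazits.
Attach voice passive -ng → tsazitsng.
Apply epenthesis: tsazitsng → tsazitsong.

tsazitsong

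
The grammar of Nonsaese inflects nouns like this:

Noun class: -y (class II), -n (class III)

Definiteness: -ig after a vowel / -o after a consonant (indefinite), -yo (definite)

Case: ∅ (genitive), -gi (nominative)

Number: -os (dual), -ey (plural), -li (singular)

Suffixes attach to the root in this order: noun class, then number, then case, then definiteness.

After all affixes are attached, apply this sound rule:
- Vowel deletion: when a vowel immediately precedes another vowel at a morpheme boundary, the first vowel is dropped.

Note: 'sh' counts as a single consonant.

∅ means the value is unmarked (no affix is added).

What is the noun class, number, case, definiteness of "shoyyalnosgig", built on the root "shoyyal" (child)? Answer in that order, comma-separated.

class III, dual, nominative, indefinite

Segment: shoyyal-n-os-gi-ig.
noun class: -n → class III.
number: -os → dual.
case: -gi → nominative.
definiteness: -ig/o → indefinite.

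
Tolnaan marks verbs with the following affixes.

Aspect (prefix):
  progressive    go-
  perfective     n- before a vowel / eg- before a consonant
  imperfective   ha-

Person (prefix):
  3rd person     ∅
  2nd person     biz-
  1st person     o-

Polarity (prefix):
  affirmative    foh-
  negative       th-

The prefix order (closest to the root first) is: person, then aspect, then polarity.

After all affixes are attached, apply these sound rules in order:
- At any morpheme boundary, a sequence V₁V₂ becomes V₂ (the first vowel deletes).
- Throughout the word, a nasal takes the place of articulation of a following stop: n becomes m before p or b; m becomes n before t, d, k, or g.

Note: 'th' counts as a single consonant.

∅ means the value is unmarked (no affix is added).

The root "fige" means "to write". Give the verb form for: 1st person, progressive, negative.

Attach person 1st person o- → ofige.
Attach aspect progressive go- → goofige.
Attach polarity negative th- → thgoofige.
Apply vowel deletion: thgoofige → thgofige.
Nasal assimilation: no change.

thgofige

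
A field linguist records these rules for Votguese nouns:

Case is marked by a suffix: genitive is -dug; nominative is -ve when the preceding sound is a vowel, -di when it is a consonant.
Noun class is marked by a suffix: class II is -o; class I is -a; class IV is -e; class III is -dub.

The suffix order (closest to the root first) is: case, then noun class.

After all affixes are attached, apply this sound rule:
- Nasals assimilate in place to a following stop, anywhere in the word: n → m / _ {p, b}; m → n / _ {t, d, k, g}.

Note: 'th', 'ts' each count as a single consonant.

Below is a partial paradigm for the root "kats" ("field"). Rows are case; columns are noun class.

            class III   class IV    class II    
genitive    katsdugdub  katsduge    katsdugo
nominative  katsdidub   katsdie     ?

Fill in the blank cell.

Attach case nominative -di (after consonant 'ts') → katsdi.
Attach noun class class II -o → katsdio.
Nasal assimilation: no change.

katsdio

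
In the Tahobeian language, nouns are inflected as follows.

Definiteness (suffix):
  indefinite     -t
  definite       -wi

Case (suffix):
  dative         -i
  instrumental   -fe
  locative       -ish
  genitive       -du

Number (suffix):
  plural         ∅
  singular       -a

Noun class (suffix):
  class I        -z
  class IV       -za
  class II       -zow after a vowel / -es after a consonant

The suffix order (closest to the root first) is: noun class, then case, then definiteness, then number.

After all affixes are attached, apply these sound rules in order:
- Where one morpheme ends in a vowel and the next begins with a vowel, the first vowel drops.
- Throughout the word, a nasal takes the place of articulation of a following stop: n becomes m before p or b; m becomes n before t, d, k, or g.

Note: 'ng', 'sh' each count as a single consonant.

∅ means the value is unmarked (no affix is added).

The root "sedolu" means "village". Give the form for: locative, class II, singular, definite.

sedoluzowishwa

Attach noun class class II -zow (after vowel 'u') → sedoluzow.
Attach case locative -ish → sedoluzowish.
Attach definiteness definite -wi → sedoluzowishwi.
Attach number singular -a → sedoluzowishwia.
Apply vowel deletion: sedoluzowishwia → sedoluzowishwa.
Nasal assimilation: no change.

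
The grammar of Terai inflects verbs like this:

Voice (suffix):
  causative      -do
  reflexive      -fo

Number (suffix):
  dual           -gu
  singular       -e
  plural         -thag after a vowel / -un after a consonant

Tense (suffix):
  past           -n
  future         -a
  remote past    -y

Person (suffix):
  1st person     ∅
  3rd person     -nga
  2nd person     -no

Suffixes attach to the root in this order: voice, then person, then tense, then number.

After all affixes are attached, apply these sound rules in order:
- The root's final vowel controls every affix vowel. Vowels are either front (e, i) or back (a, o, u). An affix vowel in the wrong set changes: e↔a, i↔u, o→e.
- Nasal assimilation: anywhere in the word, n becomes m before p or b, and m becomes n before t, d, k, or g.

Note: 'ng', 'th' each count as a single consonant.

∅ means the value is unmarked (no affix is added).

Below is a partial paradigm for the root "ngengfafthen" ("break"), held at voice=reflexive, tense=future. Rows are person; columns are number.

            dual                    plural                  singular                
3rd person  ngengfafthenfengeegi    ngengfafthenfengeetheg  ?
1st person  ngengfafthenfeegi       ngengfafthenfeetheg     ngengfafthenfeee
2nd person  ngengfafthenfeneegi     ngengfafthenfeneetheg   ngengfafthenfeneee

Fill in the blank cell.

Attach voice reflexive -fo → ngengfafthenfo.
Attach person 3rd person -nga → ngengfafthenfonga.
Attach tense future -a → ngengfafthenfongaa.
Attach number singular -e → ngengfafthenfongaae.
Apply vowel harmony: ngengfafthenfongaae → ngengfafthenfengeee.
Nasal assimilation: no change.

ngengfafthenfengeee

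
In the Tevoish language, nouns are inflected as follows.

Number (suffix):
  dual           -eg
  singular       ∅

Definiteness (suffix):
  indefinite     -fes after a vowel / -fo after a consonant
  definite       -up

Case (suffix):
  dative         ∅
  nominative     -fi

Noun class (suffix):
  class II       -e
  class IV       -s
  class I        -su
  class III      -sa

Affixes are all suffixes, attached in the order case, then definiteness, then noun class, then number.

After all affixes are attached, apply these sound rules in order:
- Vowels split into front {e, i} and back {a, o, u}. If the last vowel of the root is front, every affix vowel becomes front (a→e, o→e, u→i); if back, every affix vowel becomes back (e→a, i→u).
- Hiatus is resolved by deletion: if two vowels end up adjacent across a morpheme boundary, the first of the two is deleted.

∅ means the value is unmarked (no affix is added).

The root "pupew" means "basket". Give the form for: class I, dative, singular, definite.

pupewipsi

case = dative: zero marking, form stays pupew.
Attach definiteness definite -up → pupewup.
Attach noun class class I -su → pupewupsu.
number = singular: zero marking, form stays pupewupsu.
Apply vowel harmony: pupewupsu → pupewipsi.
Vowel deletion: no change.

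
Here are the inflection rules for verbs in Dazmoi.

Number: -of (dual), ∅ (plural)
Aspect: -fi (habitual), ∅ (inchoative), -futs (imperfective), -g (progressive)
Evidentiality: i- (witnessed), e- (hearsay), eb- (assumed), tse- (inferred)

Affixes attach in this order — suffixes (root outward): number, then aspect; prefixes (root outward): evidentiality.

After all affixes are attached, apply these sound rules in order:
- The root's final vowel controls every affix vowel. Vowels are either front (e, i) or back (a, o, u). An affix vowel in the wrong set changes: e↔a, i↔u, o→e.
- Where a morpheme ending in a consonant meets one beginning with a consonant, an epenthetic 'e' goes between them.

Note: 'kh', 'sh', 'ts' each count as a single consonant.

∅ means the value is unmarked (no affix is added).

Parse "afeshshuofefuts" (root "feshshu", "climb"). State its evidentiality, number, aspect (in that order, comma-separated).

hearsay, dual, imperfective

Segment: e-feshshu-of-futs.
evidentiality: e- → hearsay.
number: -of → dual.
aspect: -futs → imperfective.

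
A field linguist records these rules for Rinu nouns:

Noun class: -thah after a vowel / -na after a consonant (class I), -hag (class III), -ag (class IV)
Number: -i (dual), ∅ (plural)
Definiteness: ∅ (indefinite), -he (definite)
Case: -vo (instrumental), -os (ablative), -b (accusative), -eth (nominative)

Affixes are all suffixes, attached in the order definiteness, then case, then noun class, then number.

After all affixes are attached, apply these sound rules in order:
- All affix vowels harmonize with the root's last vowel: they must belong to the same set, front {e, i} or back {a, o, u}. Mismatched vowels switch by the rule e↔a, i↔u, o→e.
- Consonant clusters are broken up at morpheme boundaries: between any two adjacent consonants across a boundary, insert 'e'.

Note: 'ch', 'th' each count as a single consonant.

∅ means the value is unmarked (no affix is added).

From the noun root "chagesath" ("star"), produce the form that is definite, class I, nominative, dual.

Attach definiteness definite -he → chagesathhe.
Attach case nominative -eth → chagesathheeth.
Attach noun class class I -na (after consonant 'th') → chagesathheethna.
Attach number dual -i → chagesathheethnai.
Apply vowel harmony: chagesathheethnai → chagesathhaathnau.
Apply epenthesis: chagesathhaathnau → chagesathehaathenau.

chagesathehaathenau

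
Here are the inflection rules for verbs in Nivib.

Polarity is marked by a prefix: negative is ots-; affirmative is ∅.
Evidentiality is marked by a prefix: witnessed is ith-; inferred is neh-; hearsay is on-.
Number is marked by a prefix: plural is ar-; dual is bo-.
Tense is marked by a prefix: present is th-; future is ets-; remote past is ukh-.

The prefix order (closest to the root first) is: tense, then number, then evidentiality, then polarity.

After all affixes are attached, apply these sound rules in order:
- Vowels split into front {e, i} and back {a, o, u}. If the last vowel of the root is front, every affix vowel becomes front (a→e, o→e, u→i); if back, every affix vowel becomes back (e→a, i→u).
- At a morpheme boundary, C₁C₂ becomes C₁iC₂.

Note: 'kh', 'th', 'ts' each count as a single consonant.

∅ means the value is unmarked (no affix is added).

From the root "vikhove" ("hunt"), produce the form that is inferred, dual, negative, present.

Attach tense present th- → thvikhove.
Attach number dual bo- → bothvikhove.
Attach evidentiality inferred neh- → nehbothvikhove.
Attach polarity negative ots- → otsnehbothvikhove.
Apply vowel harmony: otsnehbothvikhove → etsnehbethvikhove.
Apply epenthesis: etsnehbethvikhove → etsinehibethivikhove.

etsinehibethivikhove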